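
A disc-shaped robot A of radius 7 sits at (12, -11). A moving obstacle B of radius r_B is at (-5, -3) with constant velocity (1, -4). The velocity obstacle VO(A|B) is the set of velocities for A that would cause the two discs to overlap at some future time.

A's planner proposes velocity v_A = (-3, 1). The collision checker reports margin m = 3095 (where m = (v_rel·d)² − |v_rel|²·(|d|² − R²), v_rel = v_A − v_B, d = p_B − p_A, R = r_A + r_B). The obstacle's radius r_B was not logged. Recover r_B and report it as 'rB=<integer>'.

m = 3095
d = (-17, 8);  v_rel = (-4, 5),  |v_rel|² = 41
v_rel×d = (-4)·(8) − (5)·(-17) = 53
since m = R²·41 − 53²:  R² = (2809 + 3095) / 41 = 144
R = √144 = 12  ⇒  r_B = 12 − 7 = 5

rB=5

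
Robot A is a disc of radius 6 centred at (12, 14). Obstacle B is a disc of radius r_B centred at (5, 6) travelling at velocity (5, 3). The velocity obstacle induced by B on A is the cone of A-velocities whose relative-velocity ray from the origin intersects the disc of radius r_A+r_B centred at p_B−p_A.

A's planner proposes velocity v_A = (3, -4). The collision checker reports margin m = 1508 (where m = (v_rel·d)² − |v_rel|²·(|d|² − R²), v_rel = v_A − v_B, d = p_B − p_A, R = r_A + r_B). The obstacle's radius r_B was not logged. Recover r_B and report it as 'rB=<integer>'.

m = 1508
d = (-7, -8);  v_rel = (-2, -7),  |v_rel|² = 53
v_rel×d = (-2)·(-8) − (-7)·(-7) = -33
since m = R²·53 − (-33)²:  R² = (1089 + 1508) / 53 = 49
R = √49 = 7  ⇒  r_B = 7 − 6 = 1

rB=1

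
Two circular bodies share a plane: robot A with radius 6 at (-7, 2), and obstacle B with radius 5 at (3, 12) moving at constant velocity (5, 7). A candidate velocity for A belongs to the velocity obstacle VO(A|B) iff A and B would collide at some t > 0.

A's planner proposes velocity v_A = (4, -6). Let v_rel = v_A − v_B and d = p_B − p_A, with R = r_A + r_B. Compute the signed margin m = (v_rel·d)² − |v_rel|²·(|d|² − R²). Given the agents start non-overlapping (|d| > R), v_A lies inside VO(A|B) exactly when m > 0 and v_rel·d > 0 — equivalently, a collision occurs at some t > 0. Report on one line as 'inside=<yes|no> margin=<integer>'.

d = (10, 10),  |d|² = 200;  R = 6+5 = 11,  c = 200−11² = 79
v_rel = (-1, -13),  |v_rel|² = 170;  v_rel·d = (-1)·(10) + (-13)·(10) = -140
170·t² + 280·t + 79 = 0  ⇒  m = (-140)² − 170·79 = 6170
m = 6170 > 0,  v_rel·d = -140 < 0  ⇒  outside

inside=no margin=6170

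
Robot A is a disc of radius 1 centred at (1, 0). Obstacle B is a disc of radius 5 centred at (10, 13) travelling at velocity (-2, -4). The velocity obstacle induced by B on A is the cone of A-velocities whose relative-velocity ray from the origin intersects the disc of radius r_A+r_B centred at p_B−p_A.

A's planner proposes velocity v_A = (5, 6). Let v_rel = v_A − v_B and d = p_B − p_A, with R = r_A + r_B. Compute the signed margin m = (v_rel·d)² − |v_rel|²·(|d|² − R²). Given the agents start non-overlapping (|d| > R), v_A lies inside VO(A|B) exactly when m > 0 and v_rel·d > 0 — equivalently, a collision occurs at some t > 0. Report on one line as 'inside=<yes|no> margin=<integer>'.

d = (9, 13),  |d|² = 250;  R = 1+5 = 6,  c = 250−6² = 214
v_rel = (7, 10),  |v_rel|² = 149;  v_rel·d = (7)·(9) + (10)·(13) = 193
149·t² − 386·t + 214 = 0  ⇒  m = 193² − 149·214 = 5363
m = 5363 > 0,  v_rel·d = 193 > 0  ⇒  inside

inside=yes margin=5363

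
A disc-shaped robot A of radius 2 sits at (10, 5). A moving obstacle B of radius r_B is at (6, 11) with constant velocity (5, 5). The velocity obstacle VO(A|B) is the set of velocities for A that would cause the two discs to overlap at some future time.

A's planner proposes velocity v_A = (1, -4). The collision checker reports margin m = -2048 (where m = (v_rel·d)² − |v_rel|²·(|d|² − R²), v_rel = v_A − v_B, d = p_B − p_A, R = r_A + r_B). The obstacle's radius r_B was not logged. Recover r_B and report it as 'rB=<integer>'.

m = -2048
d = (-4, 6);  v_rel = (-4, -9),  |v_rel|² = 97
v_rel×d = (-4)·(6) − (-9)·(-4) = -60
since m = R²·97 − (-60)²:  R² = (3600 + -2048) / 97 = 16
R = √16 = 4  ⇒  r_B = 4 − 2 = 2

rB=2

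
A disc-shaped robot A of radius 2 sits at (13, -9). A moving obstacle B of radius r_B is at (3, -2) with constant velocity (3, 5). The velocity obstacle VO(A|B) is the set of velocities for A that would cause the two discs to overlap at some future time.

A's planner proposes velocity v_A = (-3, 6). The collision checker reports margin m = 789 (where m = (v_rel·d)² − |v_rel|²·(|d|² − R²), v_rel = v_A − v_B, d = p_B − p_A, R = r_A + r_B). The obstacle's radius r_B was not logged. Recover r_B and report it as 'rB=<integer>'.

m = 789
d = (-10, 7);  v_rel = (-6, 1),  |v_rel|² = 37
v_rel×d = (-6)·(7) − (1)·(-10) = -32
since m = R²·37 − (-32)²:  R² = (1024 + 789) / 37 = 49
R = √49 = 7  ⇒  r_B = 7 − 2 = 5

rB=5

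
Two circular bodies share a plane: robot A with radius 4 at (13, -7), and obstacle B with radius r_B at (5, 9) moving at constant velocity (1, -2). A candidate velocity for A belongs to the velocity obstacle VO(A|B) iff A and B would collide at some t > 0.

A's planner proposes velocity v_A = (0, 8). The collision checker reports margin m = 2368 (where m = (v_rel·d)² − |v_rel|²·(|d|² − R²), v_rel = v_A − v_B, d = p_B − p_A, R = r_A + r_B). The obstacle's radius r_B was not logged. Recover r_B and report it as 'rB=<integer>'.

m = 2368
d = (-8, 16);  v_rel = (-1, 10),  |v_rel|² = 101
v_rel×d = (-1)·(16) − (10)·(-8) = 64
since m = R²·101 − 64²:  R² = (4096 + 2368) / 101 = 64
R = √64 = 8  ⇒  r_B = 8 − 4 = 4

rB=4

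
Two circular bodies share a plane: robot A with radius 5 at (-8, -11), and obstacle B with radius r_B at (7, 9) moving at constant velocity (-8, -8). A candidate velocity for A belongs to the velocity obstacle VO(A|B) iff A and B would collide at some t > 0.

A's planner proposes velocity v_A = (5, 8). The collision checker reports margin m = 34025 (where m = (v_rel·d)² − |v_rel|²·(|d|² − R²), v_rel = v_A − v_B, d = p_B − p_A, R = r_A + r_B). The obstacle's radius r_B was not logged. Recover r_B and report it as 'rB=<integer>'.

m = 34025
d = (15, 20);  v_rel = (13, 16),  |v_rel|² = 425
v_rel×d = (13)·(20) − (16)·(15) = 20
since m = R²·425 − 20²:  R² = (400 + 34025) / 425 = 81
R = √81 = 9  ⇒  r_B = 9 − 5 = 4

rB=4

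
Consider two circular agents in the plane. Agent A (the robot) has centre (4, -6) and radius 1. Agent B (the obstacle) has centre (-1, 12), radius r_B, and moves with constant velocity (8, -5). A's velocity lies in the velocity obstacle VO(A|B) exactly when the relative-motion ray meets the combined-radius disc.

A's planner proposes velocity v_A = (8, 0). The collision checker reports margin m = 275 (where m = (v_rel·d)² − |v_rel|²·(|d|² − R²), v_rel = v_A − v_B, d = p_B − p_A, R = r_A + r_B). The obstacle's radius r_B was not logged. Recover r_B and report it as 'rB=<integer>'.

m = 275
d = (-5, 18);  v_rel = (0, 5),  |v_rel|² = 25
v_rel×d = (0)·(18) − (5)·(-5) = 25
since m = R²·25 − 25²:  R² = (625 + 275) / 25 = 36
R = √36 = 6  ⇒  r_B = 6 − 1 = 5

rB=5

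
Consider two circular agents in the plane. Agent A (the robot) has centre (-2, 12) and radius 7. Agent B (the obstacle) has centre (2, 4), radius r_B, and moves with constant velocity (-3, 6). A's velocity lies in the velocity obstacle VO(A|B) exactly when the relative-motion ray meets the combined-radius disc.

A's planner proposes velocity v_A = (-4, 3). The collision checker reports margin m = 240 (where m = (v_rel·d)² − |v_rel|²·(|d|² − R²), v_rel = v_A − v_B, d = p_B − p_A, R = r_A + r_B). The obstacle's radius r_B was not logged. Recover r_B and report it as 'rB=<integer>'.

m = 240
d = (4, -8);  v_rel = (-1, -3),  |v_rel|² = 10
v_rel×d = (-1)·(-8) − (-3)·(4) = 20
since m = R²·10 − 20²:  R² = (400 + 240) / 10 = 64
R = √64 = 8  ⇒  r_B = 8 − 7 = 1

rB=1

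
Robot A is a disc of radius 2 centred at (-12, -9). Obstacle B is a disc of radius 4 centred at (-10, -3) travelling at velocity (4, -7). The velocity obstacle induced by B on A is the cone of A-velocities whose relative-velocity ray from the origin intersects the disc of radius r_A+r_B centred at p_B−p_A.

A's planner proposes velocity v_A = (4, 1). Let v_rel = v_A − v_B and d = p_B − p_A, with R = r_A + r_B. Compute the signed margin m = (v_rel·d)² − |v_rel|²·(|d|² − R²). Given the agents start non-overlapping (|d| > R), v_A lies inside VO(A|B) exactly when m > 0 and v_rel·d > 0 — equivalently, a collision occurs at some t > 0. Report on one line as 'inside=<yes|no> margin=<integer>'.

d = (2, 6),  |d|² = 40;  R = 2+4 = 6,  c = 40−6² = 4
v_rel = (0, 8),  |v_rel|² = 64;  v_rel·d = (0)·(2) + (8)·(6) = 48
64·t² − 96·t + 4 = 0  ⇒  m = 48² − 64·4 = 2048
m = 2048 > 0,  v_rel·d = 48 > 0  ⇒  inside

inside=yes margin=2048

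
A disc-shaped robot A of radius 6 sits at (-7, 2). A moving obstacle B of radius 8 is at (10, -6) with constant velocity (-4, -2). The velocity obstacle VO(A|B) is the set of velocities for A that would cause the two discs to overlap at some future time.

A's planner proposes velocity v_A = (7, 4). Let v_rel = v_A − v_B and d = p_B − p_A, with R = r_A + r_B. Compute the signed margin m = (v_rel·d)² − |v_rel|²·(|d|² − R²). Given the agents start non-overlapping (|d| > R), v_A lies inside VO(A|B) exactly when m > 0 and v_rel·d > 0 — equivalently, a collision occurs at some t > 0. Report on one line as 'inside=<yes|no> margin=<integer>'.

d = (17, -8),  |d|² = 353;  R = 6+8 = 14,  c = 353−14² = 157
v_rel = (11, 6),  |v_rel|² = 157;  v_rel·d = (11)·(17) + (6)·(-8) = 139
157·t² − 278·t + 157 = 0  ⇒  m = 139² − 157·157 = -5328
m = -5328 < 0,  v_rel·d = 139 > 0  ⇒  outside

inside=no margin=-5328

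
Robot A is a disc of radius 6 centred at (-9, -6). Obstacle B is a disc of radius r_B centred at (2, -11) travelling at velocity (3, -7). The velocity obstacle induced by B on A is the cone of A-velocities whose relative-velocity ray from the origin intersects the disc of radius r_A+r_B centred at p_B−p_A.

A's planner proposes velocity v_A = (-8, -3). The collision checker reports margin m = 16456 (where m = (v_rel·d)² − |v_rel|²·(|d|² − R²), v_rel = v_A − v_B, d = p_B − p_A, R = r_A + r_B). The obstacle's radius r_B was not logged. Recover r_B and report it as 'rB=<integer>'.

m = 16456
d = (11, -5);  v_rel = (-11, 4),  |v_rel|² = 137
v_rel×d = (-11)·(-5) − (4)·(11) = 11
since m = R²·137 − 11²:  R² = (121 + 16456) / 137 = 121
R = √121 = 11  ⇒  r_B = 11 − 6 = 5

rB=5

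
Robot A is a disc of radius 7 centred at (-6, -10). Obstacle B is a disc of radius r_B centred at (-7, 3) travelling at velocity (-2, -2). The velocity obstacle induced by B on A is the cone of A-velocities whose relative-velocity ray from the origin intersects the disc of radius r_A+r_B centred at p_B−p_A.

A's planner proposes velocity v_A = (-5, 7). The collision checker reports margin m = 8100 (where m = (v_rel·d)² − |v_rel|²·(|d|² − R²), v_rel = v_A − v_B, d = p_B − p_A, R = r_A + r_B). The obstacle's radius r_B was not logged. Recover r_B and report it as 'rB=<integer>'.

m = 8100
d = (-1, 13);  v_rel = (-3, 9),  |v_rel|² = 90
v_rel×d = (-3)·(13) − (9)·(-1) = -30
since m = R²·90 − (-30)²:  R² = (900 + 8100) / 90 = 100
R = √100 = 10  ⇒  r_B = 10 − 7 = 3

rB=3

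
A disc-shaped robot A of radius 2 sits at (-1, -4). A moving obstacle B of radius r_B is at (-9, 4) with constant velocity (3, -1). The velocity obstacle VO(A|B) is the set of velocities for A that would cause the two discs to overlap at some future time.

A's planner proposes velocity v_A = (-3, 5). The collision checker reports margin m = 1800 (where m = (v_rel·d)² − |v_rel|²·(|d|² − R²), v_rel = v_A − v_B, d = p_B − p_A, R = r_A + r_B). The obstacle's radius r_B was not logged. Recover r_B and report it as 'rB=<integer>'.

m = 1800
d = (-8, 8);  v_rel = (-6, 6),  |v_rel|² = 72
v_rel×d = (-6)·(8) − (6)·(-8) = 0
since m = R²·72 − 0²:  R² = (0 + 1800) / 72 = 25
R = √25 = 5  ⇒  r_B = 5 − 2 = 3

rB=3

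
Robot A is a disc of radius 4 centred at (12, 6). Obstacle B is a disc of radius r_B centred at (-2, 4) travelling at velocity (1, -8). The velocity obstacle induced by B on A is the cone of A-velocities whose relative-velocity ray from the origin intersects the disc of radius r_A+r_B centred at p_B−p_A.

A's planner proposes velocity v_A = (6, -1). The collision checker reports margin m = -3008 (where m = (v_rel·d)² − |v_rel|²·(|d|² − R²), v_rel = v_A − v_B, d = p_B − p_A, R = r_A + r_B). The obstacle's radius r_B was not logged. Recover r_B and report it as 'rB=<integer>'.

m = -3008
d = (-14, -2);  v_rel = (5, 7),  |v_rel|² = 74
v_rel×d = (5)·(-2) − (7)·(-14) = 88
since m = R²·74 − 88²:  R² = (7744 + -3008) / 74 = 64
R = √64 = 8  ⇒  r_B = 8 − 4 = 4

rB=4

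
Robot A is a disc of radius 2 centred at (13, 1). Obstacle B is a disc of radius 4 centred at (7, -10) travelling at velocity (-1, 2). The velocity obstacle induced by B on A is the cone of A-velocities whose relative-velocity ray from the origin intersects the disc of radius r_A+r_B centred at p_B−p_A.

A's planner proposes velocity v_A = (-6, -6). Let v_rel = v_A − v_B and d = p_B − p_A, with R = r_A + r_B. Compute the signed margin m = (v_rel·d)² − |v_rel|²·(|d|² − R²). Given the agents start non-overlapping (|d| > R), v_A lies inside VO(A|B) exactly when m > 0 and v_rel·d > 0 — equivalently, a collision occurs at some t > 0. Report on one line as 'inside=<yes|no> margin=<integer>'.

d = (-6, -11),  |d|² = 157;  R = 2+4 = 6,  c = 157−6² = 121
v_rel = (-5, -8),  |v_rel|² = 89;  v_rel·d = (-5)·(-6) + (-8)·(-11) = 118
89·t² − 236·t + 121 = 0  ⇒  m = 118² − 89·121 = 3155
m = 3155 > 0,  v_rel·d = 118 > 0  ⇒  inside

inside=yes margin=3155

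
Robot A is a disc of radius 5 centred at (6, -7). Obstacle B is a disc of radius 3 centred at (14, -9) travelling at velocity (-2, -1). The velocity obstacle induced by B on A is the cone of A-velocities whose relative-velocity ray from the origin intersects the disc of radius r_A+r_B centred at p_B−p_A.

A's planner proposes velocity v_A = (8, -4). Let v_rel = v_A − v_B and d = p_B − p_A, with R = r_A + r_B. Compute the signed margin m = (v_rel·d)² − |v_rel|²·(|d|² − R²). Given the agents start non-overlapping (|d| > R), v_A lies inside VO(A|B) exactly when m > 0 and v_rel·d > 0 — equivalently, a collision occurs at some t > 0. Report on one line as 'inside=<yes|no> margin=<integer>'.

d = (8, -2),  |d|² = 68;  R = 5+3 = 8,  c = 68−8² = 4
v_rel = (10, -3),  |v_rel|² = 109;  v_rel·d = (10)·(8) + (-3)·(-2) = 86
109·t² − 172·t + 4 = 0  ⇒  m = 86² − 109·4 = 6960
m = 6960 > 0,  v_rel·d = 86 > 0  ⇒  inside

inside=yes margin=6960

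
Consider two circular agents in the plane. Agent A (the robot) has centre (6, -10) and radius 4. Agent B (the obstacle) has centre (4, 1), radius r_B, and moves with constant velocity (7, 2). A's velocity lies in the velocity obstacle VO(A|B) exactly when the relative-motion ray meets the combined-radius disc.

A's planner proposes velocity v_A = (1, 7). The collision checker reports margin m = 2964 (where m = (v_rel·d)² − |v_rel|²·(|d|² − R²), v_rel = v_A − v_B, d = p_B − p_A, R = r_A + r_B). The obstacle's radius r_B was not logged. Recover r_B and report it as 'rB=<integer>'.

m = 2964
d = (-2, 11);  v_rel = (-6, 5),  |v_rel|² = 61
v_rel×d = (-6)·(11) − (5)·(-2) = -56
since m = R²·61 − (-56)²:  R² = (3136 + 2964) / 61 = 100
R = √100 = 10  ⇒  r_B = 10 − 4 = 6

rB=6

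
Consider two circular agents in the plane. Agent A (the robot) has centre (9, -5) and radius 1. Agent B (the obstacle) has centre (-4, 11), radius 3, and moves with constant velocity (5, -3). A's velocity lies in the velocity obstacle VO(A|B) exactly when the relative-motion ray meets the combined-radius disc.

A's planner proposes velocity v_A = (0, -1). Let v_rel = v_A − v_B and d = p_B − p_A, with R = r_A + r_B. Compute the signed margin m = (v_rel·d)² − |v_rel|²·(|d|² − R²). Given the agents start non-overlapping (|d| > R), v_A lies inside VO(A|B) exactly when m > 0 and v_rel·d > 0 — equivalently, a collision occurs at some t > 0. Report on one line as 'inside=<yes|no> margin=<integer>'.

d = (-13, 16),  |d|² = 425;  R = 1+3 = 4,  c = 425−4² = 409
v_rel = (-5, 2),  |v_rel|² = 29;  v_rel·d = (-5)·(-13) + (2)·(16) = 97
29·t² − 194·t + 409 = 0  ⇒  m = 97² − 29·409 = -2452
m = -2452 < 0,  v_rel·d = 97 > 0  ⇒  outside

inside=no margin=-2452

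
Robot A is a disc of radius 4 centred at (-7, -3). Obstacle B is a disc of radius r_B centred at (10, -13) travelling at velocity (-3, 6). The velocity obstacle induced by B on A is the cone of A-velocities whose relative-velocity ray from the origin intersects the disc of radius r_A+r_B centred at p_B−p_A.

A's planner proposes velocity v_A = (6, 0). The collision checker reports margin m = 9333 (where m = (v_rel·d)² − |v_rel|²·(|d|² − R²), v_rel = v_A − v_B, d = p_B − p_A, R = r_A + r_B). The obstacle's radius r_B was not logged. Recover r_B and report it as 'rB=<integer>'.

m = 9333
d = (17, -10);  v_rel = (9, -6),  |v_rel|² = 117
v_rel×d = (9)·(-10) − (-6)·(17) = 12
since m = R²·117 − 12²:  R² = (144 + 9333) / 117 = 81
R = √81 = 9  ⇒  r_B = 9 − 4 = 5

rB=5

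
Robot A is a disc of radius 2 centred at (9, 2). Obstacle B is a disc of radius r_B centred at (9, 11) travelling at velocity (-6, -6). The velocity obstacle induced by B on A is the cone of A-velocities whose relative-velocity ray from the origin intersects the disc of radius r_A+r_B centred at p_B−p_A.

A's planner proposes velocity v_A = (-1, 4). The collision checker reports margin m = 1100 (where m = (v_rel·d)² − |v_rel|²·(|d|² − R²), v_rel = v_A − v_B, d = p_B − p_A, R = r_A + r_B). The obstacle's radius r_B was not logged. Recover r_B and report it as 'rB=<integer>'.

m = 1100
d = (0, 9);  v_rel = (5, 10),  |v_rel|² = 125
v_rel×d = (5)·(9) − (10)·(0) = 45
since m = R²·125 − 45²:  R² = (2025 + 1100) / 125 = 25
R = √25 = 5  ⇒  r_B = 5 − 2 = 3

rB=3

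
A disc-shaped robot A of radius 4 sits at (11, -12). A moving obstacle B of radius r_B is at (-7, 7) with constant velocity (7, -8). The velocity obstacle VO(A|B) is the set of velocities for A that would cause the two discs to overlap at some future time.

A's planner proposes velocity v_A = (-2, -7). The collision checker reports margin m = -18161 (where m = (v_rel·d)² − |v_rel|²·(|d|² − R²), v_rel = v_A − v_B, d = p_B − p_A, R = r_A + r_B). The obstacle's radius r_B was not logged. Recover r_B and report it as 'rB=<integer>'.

m = -18161
d = (-18, 19);  v_rel = (-9, 1),  |v_rel|² = 82
v_rel×d = (-9)·(19) − (1)·(-18) = -153
since m = R²·82 − (-153)²:  R² = (23409 + -18161) / 82 = 64
R = √64 = 8  ⇒  r_B = 8 − 4 = 4

rB=4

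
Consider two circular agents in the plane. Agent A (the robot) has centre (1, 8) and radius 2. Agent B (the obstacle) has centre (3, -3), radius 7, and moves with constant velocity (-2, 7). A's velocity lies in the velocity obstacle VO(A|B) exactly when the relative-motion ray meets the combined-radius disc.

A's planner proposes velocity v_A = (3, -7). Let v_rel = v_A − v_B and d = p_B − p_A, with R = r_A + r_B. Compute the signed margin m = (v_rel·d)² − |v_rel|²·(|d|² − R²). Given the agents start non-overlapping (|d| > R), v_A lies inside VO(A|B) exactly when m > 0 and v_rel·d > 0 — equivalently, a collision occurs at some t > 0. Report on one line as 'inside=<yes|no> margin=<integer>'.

d = (2, -11),  |d|² = 125;  R = 2+7 = 9,  c = 125−9² = 44
v_rel = (5, -14),  |v_rel|² = 221;  v_rel·d = (5)·(2) + (-14)·(-11) = 164
221·t² − 328·t + 44 = 0  ⇒  m = 164² − 221·44 = 17172
m = 17172 > 0,  v_rel·d = 164 > 0  ⇒  inside

inside=yes margin=17172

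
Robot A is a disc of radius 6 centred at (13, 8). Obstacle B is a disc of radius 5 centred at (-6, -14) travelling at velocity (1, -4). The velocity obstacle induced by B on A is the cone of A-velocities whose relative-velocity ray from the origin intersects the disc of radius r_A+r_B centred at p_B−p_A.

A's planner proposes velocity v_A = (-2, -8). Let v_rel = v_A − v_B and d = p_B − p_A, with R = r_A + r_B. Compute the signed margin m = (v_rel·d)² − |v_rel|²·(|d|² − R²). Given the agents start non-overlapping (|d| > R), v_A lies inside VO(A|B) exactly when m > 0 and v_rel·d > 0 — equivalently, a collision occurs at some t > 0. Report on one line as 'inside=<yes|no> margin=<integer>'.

d = (-19, -22),  |d|² = 845;  R = 6+5 = 11,  c = 845−11² = 724
v_rel = (-3, -4),  |v_rel|² = 25;  v_rel·d = (-3)·(-19) + (-4)·(-22) = 145
25·t² − 290·t + 724 = 0  ⇒  m = 145² − 25·724 = 2925
m = 2925 > 0,  v_rel·d = 145 > 0  ⇒  inside

inside=yes margin=2925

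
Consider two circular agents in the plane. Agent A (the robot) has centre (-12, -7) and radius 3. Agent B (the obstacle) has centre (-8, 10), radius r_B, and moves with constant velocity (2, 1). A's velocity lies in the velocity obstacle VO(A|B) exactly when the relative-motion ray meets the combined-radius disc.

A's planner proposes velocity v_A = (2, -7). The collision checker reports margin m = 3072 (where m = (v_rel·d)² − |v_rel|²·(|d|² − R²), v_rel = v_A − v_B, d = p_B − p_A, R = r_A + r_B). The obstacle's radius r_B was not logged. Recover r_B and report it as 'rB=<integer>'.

m = 3072
d = (4, 17);  v_rel = (0, -8),  |v_rel|² = 64
v_rel×d = (0)·(17) − (-8)·(4) = 32
since m = R²·64 − 32²:  R² = (1024 + 3072) / 64 = 64
R = √64 = 8  ⇒  r_B = 8 − 3 = 5

rB=5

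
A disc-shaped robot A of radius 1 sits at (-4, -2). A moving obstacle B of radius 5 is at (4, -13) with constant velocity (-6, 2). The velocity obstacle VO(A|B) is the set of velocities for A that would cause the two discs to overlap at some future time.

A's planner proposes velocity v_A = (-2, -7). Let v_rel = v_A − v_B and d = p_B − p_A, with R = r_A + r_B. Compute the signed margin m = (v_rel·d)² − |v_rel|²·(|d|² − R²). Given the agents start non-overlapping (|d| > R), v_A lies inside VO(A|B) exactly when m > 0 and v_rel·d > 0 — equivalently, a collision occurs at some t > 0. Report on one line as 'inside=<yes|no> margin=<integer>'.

d = (8, -11),  |d|² = 185;  R = 1+5 = 6,  c = 185−6² = 149
v_rel = (4, -9),  |v_rel|² = 97;  v_rel·d = (4)·(8) + (-9)·(-11) = 131
97·t² − 262·t + 149 = 0  ⇒  m = 131² − 97·149 = 2708
m = 2708 > 0,  v_rel·d = 131 > 0  ⇒  inside

inside=yes margin=2708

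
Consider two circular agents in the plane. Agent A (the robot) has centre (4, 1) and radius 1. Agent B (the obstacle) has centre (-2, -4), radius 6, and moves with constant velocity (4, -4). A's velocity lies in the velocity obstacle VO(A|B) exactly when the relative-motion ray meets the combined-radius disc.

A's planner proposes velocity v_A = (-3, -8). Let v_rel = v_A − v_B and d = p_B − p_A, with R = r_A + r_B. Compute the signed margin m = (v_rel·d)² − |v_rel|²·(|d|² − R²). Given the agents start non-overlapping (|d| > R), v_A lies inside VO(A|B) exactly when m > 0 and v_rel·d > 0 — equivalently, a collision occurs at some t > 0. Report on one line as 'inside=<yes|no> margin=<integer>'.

d = (-6, -5),  |d|² = 61;  R = 1+6 = 7,  c = 61−7² = 12
v_rel = (-7, -4),  |v_rel|² = 65;  v_rel·d = (-7)·(-6) + (-4)·(-5) = 62
65·t² − 124·t + 12 = 0  ⇒  m = 62² − 65·12 = 3064
m = 3064 > 0,  v_rel·d = 62 > 0  ⇒  inside

inside=yes margin=3064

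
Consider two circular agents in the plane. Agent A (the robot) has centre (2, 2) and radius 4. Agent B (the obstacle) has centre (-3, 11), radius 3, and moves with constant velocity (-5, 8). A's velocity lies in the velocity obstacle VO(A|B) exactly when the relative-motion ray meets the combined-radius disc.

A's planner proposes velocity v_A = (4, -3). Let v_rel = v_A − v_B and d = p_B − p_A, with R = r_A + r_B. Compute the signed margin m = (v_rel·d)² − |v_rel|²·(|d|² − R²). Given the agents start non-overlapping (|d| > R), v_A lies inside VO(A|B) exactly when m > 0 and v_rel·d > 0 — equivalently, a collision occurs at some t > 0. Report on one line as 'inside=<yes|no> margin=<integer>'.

d = (-5, 9),  |d|² = 106;  R = 4+3 = 7,  c = 106−7² = 57
v_rel = (9, -11),  |v_rel|² = 202;  v_rel·d = (9)·(-5) + (-11)·(9) = -144
202·t² + 288·t + 57 = 0  ⇒  m = (-144)² − 202·57 = 9222
m = 9222 > 0,  v_rel·d = -144 < 0  ⇒  outside

inside=no margin=9222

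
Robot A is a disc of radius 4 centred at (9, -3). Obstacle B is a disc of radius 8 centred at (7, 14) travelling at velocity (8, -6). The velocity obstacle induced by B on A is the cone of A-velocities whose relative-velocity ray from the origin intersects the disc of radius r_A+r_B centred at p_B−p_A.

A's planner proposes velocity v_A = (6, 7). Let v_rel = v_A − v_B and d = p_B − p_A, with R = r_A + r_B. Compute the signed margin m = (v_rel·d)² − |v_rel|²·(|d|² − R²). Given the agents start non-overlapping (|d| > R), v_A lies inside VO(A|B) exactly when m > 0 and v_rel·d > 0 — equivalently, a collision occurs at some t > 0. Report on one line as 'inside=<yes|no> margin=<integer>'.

d = (-2, 17),  |d|² = 293;  R = 4+8 = 12,  c = 293−12² = 149
v_rel = (-2, 13),  |v_rel|² = 173;  v_rel·d = (-2)·(-2) + (13)·(17) = 225
173·t² − 450·t + 149 = 0  ⇒  m = 225² − 173·149 = 24848
m = 24848 > 0,  v_rel·d = 225 > 0  ⇒  inside

inside=yes margin=24848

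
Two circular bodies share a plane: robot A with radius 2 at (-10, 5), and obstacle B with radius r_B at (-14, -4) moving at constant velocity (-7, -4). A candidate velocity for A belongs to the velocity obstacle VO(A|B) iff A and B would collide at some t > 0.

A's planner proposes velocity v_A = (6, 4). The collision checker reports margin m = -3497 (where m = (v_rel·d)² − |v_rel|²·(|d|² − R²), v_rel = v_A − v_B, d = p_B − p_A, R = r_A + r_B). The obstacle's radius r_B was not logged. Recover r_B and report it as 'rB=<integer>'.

m = -3497
d = (-4, -9);  v_rel = (13, 8),  |v_rel|² = 233
v_rel×d = (13)·(-9) − (8)·(-4) = -85
since m = R²·233 − (-85)²:  R² = (7225 + -3497) / 233 = 16
R = √16 = 4  ⇒  r_B = 4 − 2 = 2

rB=2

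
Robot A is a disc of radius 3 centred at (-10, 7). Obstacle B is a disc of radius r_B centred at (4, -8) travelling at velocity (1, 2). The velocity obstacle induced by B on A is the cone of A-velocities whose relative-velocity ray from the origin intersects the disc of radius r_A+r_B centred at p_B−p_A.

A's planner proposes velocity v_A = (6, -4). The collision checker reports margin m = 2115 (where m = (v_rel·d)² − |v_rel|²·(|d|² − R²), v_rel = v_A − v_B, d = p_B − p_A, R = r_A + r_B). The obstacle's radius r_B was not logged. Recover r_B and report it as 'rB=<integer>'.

m = 2115
d = (14, -15);  v_rel = (5, -6),  |v_rel|² = 61
v_rel×d = (5)·(-15) − (-6)·(14) = 9
since m = R²·61 − 9²:  R² = (81 + 2115) / 61 = 36
R = √36 = 6  ⇒  r_B = 6 − 3 = 3

rB=3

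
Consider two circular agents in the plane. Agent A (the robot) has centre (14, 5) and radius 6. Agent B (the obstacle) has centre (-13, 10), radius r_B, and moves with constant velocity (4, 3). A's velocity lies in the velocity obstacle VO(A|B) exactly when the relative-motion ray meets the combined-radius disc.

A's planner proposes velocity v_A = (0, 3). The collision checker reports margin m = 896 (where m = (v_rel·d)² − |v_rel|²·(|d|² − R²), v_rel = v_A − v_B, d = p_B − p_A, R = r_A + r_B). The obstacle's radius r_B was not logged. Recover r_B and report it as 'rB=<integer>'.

m = 896
d = (-27, 5);  v_rel = (-4, 0),  |v_rel|² = 16
v_rel×d = (-4)·(5) − (0)·(-27) = -20
since m = R²·16 − (-20)²:  R² = (400 + 896) / 16 = 81
R = √81 = 9  ⇒  r_B = 9 − 6 = 3

rB=3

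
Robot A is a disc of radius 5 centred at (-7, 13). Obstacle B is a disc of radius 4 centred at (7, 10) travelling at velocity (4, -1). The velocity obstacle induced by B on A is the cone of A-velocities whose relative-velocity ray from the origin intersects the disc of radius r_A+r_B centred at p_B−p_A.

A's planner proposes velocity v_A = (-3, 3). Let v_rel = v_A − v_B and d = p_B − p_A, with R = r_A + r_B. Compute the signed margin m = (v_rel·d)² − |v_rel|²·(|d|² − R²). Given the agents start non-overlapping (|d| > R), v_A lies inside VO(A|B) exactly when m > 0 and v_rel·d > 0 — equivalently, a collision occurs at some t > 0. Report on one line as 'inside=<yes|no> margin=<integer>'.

d = (14, -3),  |d|² = 205;  R = 5+4 = 9,  c = 205−9² = 124
v_rel = (-7, 4),  |v_rel|² = 65;  v_rel·d = (-7)·(14) + (4)·(-3) = -110
65·t² + 220·t + 124 = 0  ⇒  m = (-110)² − 65·124 = 4040
m = 4040 > 0,  v_rel·d = -110 < 0  ⇒  outside

inside=no margin=4040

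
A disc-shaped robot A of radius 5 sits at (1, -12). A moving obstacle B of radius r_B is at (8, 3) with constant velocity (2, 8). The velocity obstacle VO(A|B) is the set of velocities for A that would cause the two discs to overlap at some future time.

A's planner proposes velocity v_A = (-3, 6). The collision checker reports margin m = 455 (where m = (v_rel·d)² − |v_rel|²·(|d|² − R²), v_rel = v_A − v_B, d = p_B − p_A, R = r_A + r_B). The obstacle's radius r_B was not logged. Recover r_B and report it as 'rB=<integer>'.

m = 455
d = (7, 15);  v_rel = (-5, -2),  |v_rel|² = 29
v_rel×d = (-5)·(15) − (-2)·(7) = -61
since m = R²·29 − (-61)²:  R² = (3721 + 455) / 29 = 144
R = √144 = 12  ⇒  r_B = 12 − 5 = 7

rB=7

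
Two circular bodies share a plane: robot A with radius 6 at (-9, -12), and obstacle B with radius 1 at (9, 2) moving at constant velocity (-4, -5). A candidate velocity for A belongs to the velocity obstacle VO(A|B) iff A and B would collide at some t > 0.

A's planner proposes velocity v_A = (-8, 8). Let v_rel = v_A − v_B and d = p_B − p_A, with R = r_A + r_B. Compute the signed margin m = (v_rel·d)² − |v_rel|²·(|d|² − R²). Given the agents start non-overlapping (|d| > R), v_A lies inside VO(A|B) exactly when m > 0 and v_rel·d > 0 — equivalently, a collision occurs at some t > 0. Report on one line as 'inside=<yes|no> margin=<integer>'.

d = (18, 14),  |d|² = 520;  R = 6+1 = 7,  c = 520−7² = 471
v_rel = (-4, 13),  |v_rel|² = 185;  v_rel·d = (-4)·(18) + (13)·(14) = 110
185·t² − 220·t + 471 = 0  ⇒  m = 110² − 185·471 = -75035
m = -75035 < 0,  v_rel·d = 110 > 0  ⇒  outside

inside=no margin=-75035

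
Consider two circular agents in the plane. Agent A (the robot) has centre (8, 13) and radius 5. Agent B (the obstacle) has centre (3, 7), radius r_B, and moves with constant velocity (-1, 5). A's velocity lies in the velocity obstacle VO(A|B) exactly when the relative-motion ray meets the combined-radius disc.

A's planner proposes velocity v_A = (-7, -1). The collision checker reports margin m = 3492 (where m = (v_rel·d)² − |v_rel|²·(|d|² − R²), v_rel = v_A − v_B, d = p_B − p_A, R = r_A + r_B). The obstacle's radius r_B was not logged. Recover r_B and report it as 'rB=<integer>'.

m = 3492
d = (-5, -6);  v_rel = (-6, -6),  |v_rel|² = 72
v_rel×d = (-6)·(-6) − (-6)·(-5) = 6
since m = R²·72 − 6²:  R² = (36 + 3492) / 72 = 49
R = √49 = 7  ⇒  r_B = 7 − 5 = 2

rB=2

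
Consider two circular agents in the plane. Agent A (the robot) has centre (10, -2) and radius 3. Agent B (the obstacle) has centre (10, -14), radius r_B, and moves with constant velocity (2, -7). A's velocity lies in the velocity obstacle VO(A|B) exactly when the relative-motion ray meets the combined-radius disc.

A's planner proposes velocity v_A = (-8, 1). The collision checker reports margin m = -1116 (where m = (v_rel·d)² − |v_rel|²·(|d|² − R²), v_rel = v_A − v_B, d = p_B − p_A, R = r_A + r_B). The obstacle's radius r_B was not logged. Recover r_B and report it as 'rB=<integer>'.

m = -1116
d = (0, -12);  v_rel = (-10, 8),  |v_rel|² = 164
v_rel×d = (-10)·(-12) − (8)·(0) = 120
since m = R²·164 − 120²:  R² = (14400 + -1116) / 164 = 81
R = √81 = 9  ⇒  r_B = 9 − 3 = 6

rB=6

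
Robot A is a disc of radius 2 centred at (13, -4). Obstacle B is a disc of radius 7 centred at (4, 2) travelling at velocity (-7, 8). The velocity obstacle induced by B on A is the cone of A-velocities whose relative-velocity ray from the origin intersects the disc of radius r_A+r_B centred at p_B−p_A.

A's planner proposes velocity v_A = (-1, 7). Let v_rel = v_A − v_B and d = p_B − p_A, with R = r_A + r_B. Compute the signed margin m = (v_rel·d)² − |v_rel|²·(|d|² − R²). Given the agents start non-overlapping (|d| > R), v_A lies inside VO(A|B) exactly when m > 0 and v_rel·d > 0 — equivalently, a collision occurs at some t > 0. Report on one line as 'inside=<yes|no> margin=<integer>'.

d = (-9, 6),  |d|² = 117;  R = 2+7 = 9,  c = 117−9² = 36
v_rel = (6, -1),  |v_rel|² = 37;  v_rel·d = (6)·(-9) + (-1)·(6) = -60
37·t² + 120·t + 36 = 0  ⇒  m = (-60)² − 37·36 = 2268
m = 2268 > 0,  v_rel·d = -60 < 0  ⇒  outside

inside=no margin=2268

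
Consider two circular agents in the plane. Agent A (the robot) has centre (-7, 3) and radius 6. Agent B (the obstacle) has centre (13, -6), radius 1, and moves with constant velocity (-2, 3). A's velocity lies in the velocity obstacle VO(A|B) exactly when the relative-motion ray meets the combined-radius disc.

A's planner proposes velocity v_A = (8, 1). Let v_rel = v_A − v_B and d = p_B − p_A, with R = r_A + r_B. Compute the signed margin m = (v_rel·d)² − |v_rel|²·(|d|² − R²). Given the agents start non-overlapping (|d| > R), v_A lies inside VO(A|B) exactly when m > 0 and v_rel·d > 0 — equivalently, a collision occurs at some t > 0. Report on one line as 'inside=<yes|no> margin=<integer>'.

d = (20, -9),  |d|² = 481;  R = 6+1 = 7,  c = 481−7² = 432
v_rel = (10, -2),  |v_rel|² = 104;  v_rel·d = (10)·(20) + (-2)·(-9) = 218
104·t² − 436·t + 432 = 0  ⇒  m = 218² − 104·432 = 2596
m = 2596 > 0,  v_rel·d = 218 > 0  ⇒  inside

inside=yes margin=2596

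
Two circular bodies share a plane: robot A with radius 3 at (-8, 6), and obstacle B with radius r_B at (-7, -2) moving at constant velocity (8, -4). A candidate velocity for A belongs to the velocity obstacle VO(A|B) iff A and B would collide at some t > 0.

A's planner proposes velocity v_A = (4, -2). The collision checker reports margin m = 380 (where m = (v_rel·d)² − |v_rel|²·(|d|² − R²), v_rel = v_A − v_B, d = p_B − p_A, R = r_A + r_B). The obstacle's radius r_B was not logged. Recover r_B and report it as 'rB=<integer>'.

m = 380
d = (1, -8);  v_rel = (-4, 2),  |v_rel|² = 20
v_rel×d = (-4)·(-8) − (2)·(1) = 30
since m = R²·20 − 30²:  R² = (900 + 380) / 20 = 64
R = √64 = 8  ⇒  r_B = 8 − 3 = 5

rB=5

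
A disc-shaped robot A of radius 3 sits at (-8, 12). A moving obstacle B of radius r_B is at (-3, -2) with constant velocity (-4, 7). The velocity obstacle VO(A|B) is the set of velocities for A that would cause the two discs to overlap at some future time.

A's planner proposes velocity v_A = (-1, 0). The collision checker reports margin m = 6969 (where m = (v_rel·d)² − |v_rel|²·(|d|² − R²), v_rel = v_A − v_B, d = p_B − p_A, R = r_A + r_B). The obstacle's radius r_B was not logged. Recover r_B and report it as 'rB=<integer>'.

m = 6969
d = (5, -14);  v_rel = (3, -7),  |v_rel|² = 58
v_rel×d = (3)·(-14) − (-7)·(5) = -7
since m = R²·58 − (-7)²:  R² = (49 + 6969) / 58 = 121
R = √121 = 11  ⇒  r_B = 11 − 3 = 8

rB=8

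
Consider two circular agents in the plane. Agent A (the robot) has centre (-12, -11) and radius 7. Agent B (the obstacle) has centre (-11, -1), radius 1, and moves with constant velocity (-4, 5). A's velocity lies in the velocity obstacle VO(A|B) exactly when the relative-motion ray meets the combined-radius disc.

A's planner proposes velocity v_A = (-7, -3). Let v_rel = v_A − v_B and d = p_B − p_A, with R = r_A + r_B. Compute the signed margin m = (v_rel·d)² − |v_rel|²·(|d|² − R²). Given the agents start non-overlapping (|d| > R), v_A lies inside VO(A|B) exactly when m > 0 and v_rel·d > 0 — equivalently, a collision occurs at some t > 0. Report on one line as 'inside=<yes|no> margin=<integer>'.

d = (1, 10),  |d|² = 101;  R = 7+1 = 8,  c = 101−8² = 37
v_rel = (-3, -8),  |v_rel|² = 73;  v_rel·d = (-3)·(1) + (-8)·(10) = -83
73·t² + 166·t + 37 = 0  ⇒  m = (-83)² − 73·37 = 4188
m = 4188 > 0,  v_rel·d = -83 < 0  ⇒  outside

inside=no margin=4188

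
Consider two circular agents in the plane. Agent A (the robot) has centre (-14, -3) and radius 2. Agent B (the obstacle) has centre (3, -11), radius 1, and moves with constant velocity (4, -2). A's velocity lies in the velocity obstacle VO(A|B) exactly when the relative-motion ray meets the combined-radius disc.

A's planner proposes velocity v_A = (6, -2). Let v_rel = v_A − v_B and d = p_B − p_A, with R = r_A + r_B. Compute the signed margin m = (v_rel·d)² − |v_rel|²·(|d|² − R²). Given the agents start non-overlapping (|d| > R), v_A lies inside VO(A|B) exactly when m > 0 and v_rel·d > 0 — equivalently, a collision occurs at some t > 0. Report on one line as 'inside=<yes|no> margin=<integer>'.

d = (17, -8),  |d|² = 353;  R = 2+1 = 3,  c = 353−3² = 344
v_rel = (2, 0),  |v_rel|² = 4;  v_rel·d = (2)·(17) + (0)·(-8) = 34
4·t² − 68·t + 344 = 0  ⇒  m = 34² − 4·344 = -220
m = -220 < 0,  v_rel·d = 34 > 0  ⇒  outside

inside=no margin=-220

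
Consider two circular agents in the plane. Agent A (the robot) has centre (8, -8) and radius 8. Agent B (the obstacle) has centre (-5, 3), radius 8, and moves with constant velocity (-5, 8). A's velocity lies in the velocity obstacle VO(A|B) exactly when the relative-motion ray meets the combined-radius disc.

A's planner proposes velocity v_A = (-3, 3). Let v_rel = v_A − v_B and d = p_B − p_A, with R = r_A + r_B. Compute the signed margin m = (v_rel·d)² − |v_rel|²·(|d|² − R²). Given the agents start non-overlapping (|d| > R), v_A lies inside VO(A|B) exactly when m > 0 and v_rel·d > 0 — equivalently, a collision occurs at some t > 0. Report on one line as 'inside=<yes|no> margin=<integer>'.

d = (-13, 11),  |d|² = 290;  R = 8+8 = 16,  c = 290−16² = 34
v_rel = (2, -5),  |v_rel|² = 29;  v_rel·d = (2)·(-13) + (-5)·(11) = -81
29·t² + 162·t + 34 = 0  ⇒  m = (-81)² − 29·34 = 5575
m = 5575 > 0,  v_rel·d = -81 < 0  ⇒  outside

inside=no margin=5575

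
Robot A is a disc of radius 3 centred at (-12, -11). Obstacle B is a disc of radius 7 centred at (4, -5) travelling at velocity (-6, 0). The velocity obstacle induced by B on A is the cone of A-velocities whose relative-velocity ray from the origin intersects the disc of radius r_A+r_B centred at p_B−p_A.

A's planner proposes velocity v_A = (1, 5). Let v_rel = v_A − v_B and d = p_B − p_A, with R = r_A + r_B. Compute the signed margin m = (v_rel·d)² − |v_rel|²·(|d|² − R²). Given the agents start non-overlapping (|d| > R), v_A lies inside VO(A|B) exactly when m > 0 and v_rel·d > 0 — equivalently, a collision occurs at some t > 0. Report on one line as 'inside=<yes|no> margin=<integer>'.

d = (16, 6),  |d|² = 292;  R = 3+7 = 10,  c = 292−10² = 192
v_rel = (7, 5),  |v_rel|² = 74;  v_rel·d = (7)·(16) + (5)·(6) = 142
74·t² − 284·t + 192 = 0  ⇒  m = 142² − 74·192 = 5956
m = 5956 > 0,  v_rel·d = 142 > 0  ⇒  inside

inside=yes margin=5956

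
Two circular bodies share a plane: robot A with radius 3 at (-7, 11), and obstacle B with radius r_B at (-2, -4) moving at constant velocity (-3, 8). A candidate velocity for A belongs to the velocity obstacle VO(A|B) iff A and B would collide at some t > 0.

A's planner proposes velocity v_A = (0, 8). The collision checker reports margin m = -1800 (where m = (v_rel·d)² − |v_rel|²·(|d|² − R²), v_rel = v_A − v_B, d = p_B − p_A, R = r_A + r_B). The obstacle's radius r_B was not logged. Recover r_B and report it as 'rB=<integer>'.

m = -1800
d = (5, -15);  v_rel = (3, 0),  |v_rel|² = 9
v_rel×d = (3)·(-15) − (0)·(5) = -45
since m = R²·9 − (-45)²:  R² = (2025 + -1800) / 9 = 25
R = √25 = 5  ⇒  r_B = 5 − 3 = 2

rB=2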